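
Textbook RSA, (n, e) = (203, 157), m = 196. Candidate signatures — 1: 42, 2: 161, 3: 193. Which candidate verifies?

Candidate 1: 42^157 mod 203 = 196
  → matches m = 196
Candidate 2: 161^157 mod 203 = 7
Candidate 3: 193^157 mod 203 = 130

1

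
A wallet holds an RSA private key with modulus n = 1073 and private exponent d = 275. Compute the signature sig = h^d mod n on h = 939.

230

Squares mod 1073: h^1≡939, h^2≡788, h^4≡750, h^8≡248, h^16≡343, h^32≡692, h^64≡306, h^128≡285, h^256≡750
275 = 256 + 16 + 2 + 1, so h^275 ≡ 750·343·788·939 ≡ 230 (mod 1073)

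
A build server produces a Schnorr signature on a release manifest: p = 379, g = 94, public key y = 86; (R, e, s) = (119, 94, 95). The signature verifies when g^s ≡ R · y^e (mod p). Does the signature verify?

g^s mod p:
Squares mod 379: 94^1≡94, 94^2≡119, 94^4≡138, 94^8≡94, 94^16≡119, 94^32≡138, 94^64≡94
95 = 64 + 16 + 8 + 4 + 2 + 1, so 94^95 ≡ 94·119·94·138·119·94 ≡ 138 (mod 379)
R · y^e mod p:
Squares mod 379: 86^1≡86, 86^2≡195, 86^4≡125, 86^8≡86, 86^16≡195, 86^32≡125, 86^64≡86
94 = 64 + 16 + 8 + 4 + 2, so 86^94 ≡ 86·195·86·125·195 ≡ 94 (mod 379)
119·94 = 11186 ≡ 195 (mod 379)
138 ≠ 195; the check fails.

does not verify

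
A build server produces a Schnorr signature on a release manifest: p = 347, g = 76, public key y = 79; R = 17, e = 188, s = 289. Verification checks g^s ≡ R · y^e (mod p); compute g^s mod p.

179

Squares mod 347: 76^1≡76, 76^2≡224, 76^4≡208, 76^8≡236, 76^16≡176, 76^32≡93, 76^64≡321, 76^128≡329, 76^256≡324
289 = 256 + 32 + 1, so 76^289 ≡ 324·93·76 ≡ 179 (mod 347)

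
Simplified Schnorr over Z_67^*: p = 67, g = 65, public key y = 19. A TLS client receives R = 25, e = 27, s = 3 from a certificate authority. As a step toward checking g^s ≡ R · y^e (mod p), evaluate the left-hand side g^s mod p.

59

65^2 = 4225 ≡ 4
3 = 2 + 1, so 65^3 ≡ 4·65 ≡ 59 (mod 67)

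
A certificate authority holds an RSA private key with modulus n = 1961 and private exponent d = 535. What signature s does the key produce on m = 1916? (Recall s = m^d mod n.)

1525

m^2 ≡ 1916^2 = 3671056 ≡ 64
m^4 ≡ 64^2 = 4096 ≡ 174
m^8 ≡ 174^2 = 30276 ≡ 861
m^16 ≡ 861^2 = 741321 ≡ 63
m^32 ≡ 63^2 = 3969 ≡ 47
m^64 ≡ 47^2 = 2209 ≡ 248
m^128 ≡ 248^2 = 61504 ≡ 713
m^256 ≡ 713^2 = 508369 ≡ 470
m^512 ≡ 470^2 = 220900 ≡ 1268
535 = 512 + 16 + 4 + 2 + 1, so m^535 ≡ 1268·63·174·64·1916 ≡ 1525 (mod 1961)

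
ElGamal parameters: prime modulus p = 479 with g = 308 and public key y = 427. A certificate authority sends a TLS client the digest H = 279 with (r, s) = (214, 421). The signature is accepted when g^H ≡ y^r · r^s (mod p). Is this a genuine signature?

Left side g^H mod p:
308^2 = 94864 ≡ 22
308^4 ≡ 22^2 = 484 ≡ 5
308^8 ≡ 5^2 = 25
308^16 ≡ 25^2 = 625 ≡ 146
308^32 ≡ 146^2 = 21316 ≡ 240
308^64 ≡ 240^2 = 57600 ≡ 120
308^128 ≡ 120^2 = 14400 ≡ 30
308^256 ≡ 30^2 = 900 ≡ 421
279 = 256 + 16 + 4 + 2 + 1, so 308^279 ≡ 421·146·5·22·308 ≡ 252 (mod 479)
Right side y^r · r^s mod p:
427^2 = 182329 ≡ 309
427^4 ≡ 309^2 = 95481 ≡ 160
427^8 ≡ 160^2 = 25600 ≡ 213
427^16 ≡ 213^2 = 45369 ≡ 343
427^32 ≡ 343^2 = 117649 ≡ 294
427^64 ≡ 294^2 = 86436 ≡ 216
427^128 ≡ 216^2 = 46656 ≡ 193
214 = 128 + 64 + 16 + 4 + 2, so 427^214 ≡ 193·216·343·160·309 ≡ 161 (mod 479)
214^2 = 45796 ≡ 291
214^4 ≡ 291^2 = 84681 ≡ 377
214^8 ≡ 377^2 = 142129 ≡ 345
214^16 ≡ 345^2 = 119025 ≡ 233
214^32 ≡ 233^2 = 54289 ≡ 162
214^64 ≡ 162^2 = 26244 ≡ 378
214^128 ≡ 378^2 = 142884 ≡ 142
214^256 ≡ 142^2 = 20164 ≡ 46
421 = 256 + 128 + 32 + 4 + 1, so 214^421 ≡ 46·142·162·377·214 ≡ 189 (mod 479)
161·189 = 30429 ≡ 252 (mod 479)
252 ≡ 252 (mod 479), so the signature is genuine.

genuine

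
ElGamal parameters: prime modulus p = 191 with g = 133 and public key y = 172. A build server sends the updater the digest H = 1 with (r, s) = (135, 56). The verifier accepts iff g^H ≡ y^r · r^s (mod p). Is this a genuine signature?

Left side g^H mod p:
133^1 mod 191 = 133
Right side y^r · r^s mod p:
172^2 = 29584 ≡ 170
172^4 ≡ 170^2 = 28900 ≡ 59
172^8 ≡ 59^2 = 3481 ≡ 43
172^16 ≡ 43^2 = 1849 ≡ 130
172^32 ≡ 130^2 = 16900 ≡ 92
172^64 ≡ 92^2 = 8464 ≡ 60
172^128 ≡ 60^2 = 3600 ≡ 162
135 = 128 + 4 + 2 + 1, so 172^135 ≡ 162·59·170·172 ≡ 136 (mod 191)
135^2 = 18225 ≡ 80
135^4 ≡ 80^2 = 6400 ≡ 97
135^8 ≡ 97^2 = 9409 ≡ 50
135^16 ≡ 50^2 = 2500 ≡ 17
135^32 ≡ 17^2 = 289 ≡ 98
56 = 32 + 16 + 8, so 135^56 ≡ 98·17·50 ≡ 24 (mod 191)
136·24 = 3264 ≡ 17 (mod 191)
133 ≠ 17, so verification fails.

forged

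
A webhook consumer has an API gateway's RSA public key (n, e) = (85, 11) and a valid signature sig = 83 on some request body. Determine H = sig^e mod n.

Squares mod 85: sig^1≡83, sig^2≡4, sig^4≡16, sig^8≡1
11 = 8 + 2 + 1, so sig^11 ≡ 1·4·83 ≡ 77 (mod 85)

77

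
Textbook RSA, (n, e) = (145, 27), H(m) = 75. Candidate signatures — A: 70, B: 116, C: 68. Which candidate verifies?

Candidate A: Squares mod 145: 70^1≡70, 70^2≡115, 70^4≡30, 70^8≡30, 70^16≡30; 27 = 16 + 8 + 2 + 1, so 70^27 ≡ 30·30·115·70 ≡ 75 (mod 145)
  → matches H(m) = 75
Candidate B: Squares mod 145: 116^1≡116, 116^2≡116, 116^4≡116, 116^8≡116, 116^16≡116; 27 = 16 + 8 + 2 + 1, so 116^27 ≡ 116·116·116·116 ≡ 116 (mod 145)
Candidate C: Squares mod 145: 68^1≡68, 68^2≡129, 68^4≡111, 68^8≡141, 68^16≡16; 27 = 16 + 8 + 2 + 1, so 68^27 ≡ 16·141·129·68 ≡ 32 (mod 145)

A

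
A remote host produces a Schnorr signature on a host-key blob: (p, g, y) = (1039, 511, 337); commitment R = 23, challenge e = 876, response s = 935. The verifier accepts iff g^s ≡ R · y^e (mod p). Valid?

yes

g^s mod p:
511^2 = 261121 ≡ 332
511^4 ≡ 332^2 = 110224 ≡ 90
511^8 ≡ 90^2 = 8100 ≡ 827
511^16 ≡ 827^2 = 683929 ≡ 267
511^32 ≡ 267^2 = 71289 ≡ 637
511^64 ≡ 637^2 = 405769 ≡ 559
511^128 ≡ 559^2 = 312481 ≡ 781
511^256 ≡ 781^2 = 609961 ≡ 68
511^512 ≡ 68^2 = 4624 ≡ 468
935 = 512 + 256 + 128 + 32 + 4 + 2 + 1, so 511^935 ≡ 468·68·781·637·90·332·511 ≡ 44 (mod 1039)
R · y^e mod p:
337^2 = 113569 ≡ 318
337^4 ≡ 318^2 = 101124 ≡ 341
337^8 ≡ 341^2 = 116281 ≡ 952
337^16 ≡ 952^2 = 906304 ≡ 296
337^32 ≡ 296^2 = 87616 ≡ 340
337^64 ≡ 340^2 = 115600 ≡ 271
337^128 ≡ 271^2 = 73441 ≡ 711
337^256 ≡ 711^2 = 505521 ≡ 567
337^512 ≡ 567^2 = 321489 ≡ 438
876 = 512 + 256 + 64 + 32 + 8 + 4, so 337^876 ≡ 438·567·271·340·952·341 ≡ 544 (mod 1039)
23·544 = 12512 ≡ 44 (mod 1039)
44 ≡ 44 (mod 1039); signature holds.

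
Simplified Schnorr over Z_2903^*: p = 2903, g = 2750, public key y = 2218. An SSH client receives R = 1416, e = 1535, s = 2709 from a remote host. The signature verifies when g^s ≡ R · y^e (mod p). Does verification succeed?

g^s mod p:
Squares mod 2903: 2750^1≡2750, 2750^2≡185, 2750^4≡2292, 2750^8≡1737, 2750^16≡952, 2750^32≡568, 2750^64≡391, 2750^128≡1925, 2750^256≡1397, 2750^512≡793, 2750^1024≡1801, 2750^2048≡950
2709 = 2048 + 512 + 128 + 16 + 4 + 1, so 2750^2709 ≡ 950·793·1925·952·2292·2750 ≡ 2471 (mod 2903)
R · y^e mod p:
Squares mod 2903: 2218^1≡2218, 2218^2≡1842, 2218^4≡2260, 2218^8≡1223, 2218^16≡684, 2218^32≡473, 2218^64≡198, 2218^128≡1465, 2218^256≡908, 2218^512≡12, 2218^1024≡144
1535 = 1024 + 256 + 128 + 64 + 32 + 16 + 8 + 4 + 2 + 1, so 2218^1535 ≡ 144·908·1465·198·473·684·1223·2260·1842·2218 ≡ 1485 (mod 2903)
1416·1485 = 2102760 ≡ 988 (mod 2903)
2471 ≠ 988; the check fails.

fails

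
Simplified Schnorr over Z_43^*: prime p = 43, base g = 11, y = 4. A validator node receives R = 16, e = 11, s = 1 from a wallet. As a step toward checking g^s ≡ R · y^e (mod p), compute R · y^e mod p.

4^2 = 16
4^4 ≡ 16^2 = 256 ≡ 41
4^8 ≡ 41^2 = 1681 ≡ 4
11 = 8 + 2 + 1, so 4^11 ≡ 4·16·4 ≡ 41 (mod 43)
R · y^e ≡ 16·41 = 656 ≡ 11 (mod 43)

11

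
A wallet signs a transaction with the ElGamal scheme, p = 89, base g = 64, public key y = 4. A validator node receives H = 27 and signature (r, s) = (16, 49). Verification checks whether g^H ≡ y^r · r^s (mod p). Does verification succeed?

Left side g^H mod p:
Squares mod 89: 64^1≡64, 64^2≡2, 64^4≡4, 64^8≡16, 64^16≡78
27 = 16 + 8 + 2 + 1, so 64^27 ≡ 78·16·2·64 ≡ 78 (mod 89)
Right side y^r · r^s mod p:
Squares mod 89: 4^1≡4, 4^2≡16, 4^4≡78, 4^8≡32, 4^16≡45
4^16 ≡ 45 (mod 89)
Squares mod 89: 16^1≡16, 16^2≡78, 16^4≡32, 16^8≡45, 16^16≡67, 16^32≡39
49 = 32 + 16 + 1, so 16^49 ≡ 39·67·16 ≡ 67 (mod 89)
45·67 = 3015 ≡ 78 (mod 89)
78 ≡ 78 (mod 89), so the signature is genuine.

passes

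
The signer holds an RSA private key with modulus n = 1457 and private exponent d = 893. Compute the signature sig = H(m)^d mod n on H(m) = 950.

453

(H(m))^2 ≡ 950^2 = 902500 ≡ 617
(H(m))^4 ≡ 617^2 = 380689 ≡ 412
(H(m))^8 ≡ 412^2 = 169744 ≡ 732
(H(m))^16 ≡ 732^2 = 535824 ≡ 1105
(H(m))^32 ≡ 1105^2 = 1221025 ≡ 59
(H(m))^64 ≡ 59^2 = 3481 ≡ 567
(H(m))^128 ≡ 567^2 = 321489 ≡ 949
(H(m))^256 ≡ 949^2 = 900601 ≡ 175
(H(m))^512 ≡ 175^2 = 30625 ≡ 28
893 = 512 + 256 + 64 + 32 + 16 + 8 + 4 + 1, so (H(m))^893 ≡ 28·175·567·59·1105·732·412·950 ≡ 453 (mod 1457)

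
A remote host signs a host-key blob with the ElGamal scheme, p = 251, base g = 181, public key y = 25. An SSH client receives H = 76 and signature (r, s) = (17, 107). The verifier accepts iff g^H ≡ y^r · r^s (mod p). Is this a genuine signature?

genuine

Left side g^H mod p:
181^2 = 32761 ≡ 131
181^4 ≡ 131^2 = 17161 ≡ 93
181^8 ≡ 93^2 = 8649 ≡ 115
181^16 ≡ 115^2 = 13225 ≡ 173
181^32 ≡ 173^2 = 29929 ≡ 60
181^64 ≡ 60^2 = 3600 ≡ 86
76 = 64 + 8 + 4, so 181^76 ≡ 86·115·93 ≡ 106 (mod 251)
Right side y^r · r^s mod p:
25^2 = 625 ≡ 123
25^4 ≡ 123^2 = 15129 ≡ 69
25^8 ≡ 69^2 = 4761 ≡ 243
25^16 ≡ 243^2 = 59049 ≡ 64
17 = 16 + 1, so 25^17 ≡ 64·25 ≡ 94 (mod 251)
17^2 = 289 ≡ 38
17^4 ≡ 38^2 = 1444 ≡ 189
17^8 ≡ 189^2 = 35721 ≡ 79
17^16 ≡ 79^2 = 6241 ≡ 217
17^32 ≡ 217^2 = 47089 ≡ 152
17^64 ≡ 152^2 = 23104 ≡ 12
107 = 64 + 32 + 8 + 2 + 1, so 17^107 ≡ 12·152·79·38·17 ≡ 156 (mod 251)
94·156 = 14664 ≡ 106 (mod 251)
106 ≡ 106 (mod 251), so the signature is genuine.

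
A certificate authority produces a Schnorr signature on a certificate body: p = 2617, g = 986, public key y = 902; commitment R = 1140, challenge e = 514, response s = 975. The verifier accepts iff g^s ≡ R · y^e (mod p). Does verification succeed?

fails

g^s mod p:
Squares mod 2617: 986^1≡986, 986^2≡1289, 986^4≡2343, 986^8≡1800, 986^16≡154, 986^32≡163, 986^64≡399, 986^128≡2181, 986^256≡1672, 986^512≡628
975 = 512 + 256 + 128 + 64 + 8 + 4 + 2 + 1, so 986^975 ≡ 628·1672·2181·399·1800·2343·1289·986 ≡ 24 (mod 2617)
R · y^e mod p:
Squares mod 2617: 902^1≡902, 902^2≡2334, 902^4≡1579, 902^8≡1857, 902^16≡1860, 902^32≡2543, 902^64≡242, 902^128≡990, 902^256≡1342, 902^512≡468
514 = 512 + 2, so 902^514 ≡ 468·2334 ≡ 1023 (mod 2617)
1140·1023 = 1166220 ≡ 1655 (mod 2617)
24 ≠ 1655; the check fails.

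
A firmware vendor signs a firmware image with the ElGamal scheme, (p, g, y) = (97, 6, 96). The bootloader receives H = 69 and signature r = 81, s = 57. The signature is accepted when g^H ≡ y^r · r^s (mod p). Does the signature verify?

Left side g^H mod p:
Squares mod 97: 6^1≡6, 6^2≡36, 6^4≡35, 6^8≡61, 6^16≡35, 6^32≡61, 6^64≡35
69 = 64 + 4 + 1, so 6^69 ≡ 35·35·6 ≡ 75 (mod 97)
Right side y^r · r^s mod p:
Squares mod 97: 96^1≡96, 96^2≡1, 96^4≡1, 96^8≡1, 96^16≡1, 96^32≡1, 96^64≡1
81 = 64 + 16 + 1, so 96^81 ≡ 1·1·96 ≡ 96 (mod 97)
Squares mod 97: 81^1≡81, 81^2≡62, 81^4≡61, 81^8≡35, 81^16≡61, 81^32≡35
57 = 32 + 16 + 8 + 1, so 81^57 ≡ 35·61·35·81 ≡ 22 (mod 97)
96·22 = 2112 ≡ 75 (mod 97)
75 ≡ 75 (mod 97), so the signature is genuine.

verifies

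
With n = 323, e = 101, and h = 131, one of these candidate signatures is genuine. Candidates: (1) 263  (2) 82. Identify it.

Candidate 1: 263^2 = 69169 ≡ 47; 263^4 ≡ 47^2 = 2209 ≡ 271; 263^8 ≡ 271^2 = 73441 ≡ 120; 263^16 ≡ 120^2 = 14400 ≡ 188; 263^32 ≡ 188^2 = 35344 ≡ 137; 263^64 ≡ 137^2 = 18769 ≡ 35; 101 = 64 + 32 + 4 + 1, so 263^101 ≡ 35·137·271·263 ≡ 9 (mod 323)
Candidate 2: 82^2 = 6724 ≡ 264; 82^4 ≡ 264^2 = 69696 ≡ 251; 82^8 ≡ 251^2 = 63001 ≡ 16; 82^16 ≡ 16^2 = 256; 82^32 ≡ 256^2 = 65536 ≡ 290; 82^64 ≡ 290^2 = 84100 ≡ 120; 101 = 64 + 32 + 4 + 1, so 82^101 ≡ 120·290·251·82 ≡ 131 (mod 323)
  → matches h = 131

2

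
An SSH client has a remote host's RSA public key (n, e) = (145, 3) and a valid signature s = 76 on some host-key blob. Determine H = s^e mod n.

61

Squares mod 145: s^1≡76, s^2≡121
3 = 2 + 1, so s^3 ≡ 121·76 ≡ 61 (mod 145)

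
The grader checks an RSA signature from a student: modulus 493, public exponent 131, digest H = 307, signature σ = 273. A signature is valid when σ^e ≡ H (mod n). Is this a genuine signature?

genuine

σ^2 ≡ 273^2 = 74529 ≡ 86
σ^4 ≡ 86^2 = 7396 ≡ 1
σ^8 ≡ 1^2 = 1
σ^16 ≡ 1^2 = 1
σ^32 ≡ 1^2 = 1
σ^64 ≡ 1^2 = 1
σ^128 ≡ 1^2 = 1
131 = 128 + 2 + 1, so σ^131 ≡ 1·86·273 ≡ 307 (mod 493)
307 = H, so the signature checks out.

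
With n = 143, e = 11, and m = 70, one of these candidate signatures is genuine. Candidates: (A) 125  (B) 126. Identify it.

Candidate A: 125^2 = 15625 ≡ 38; 125^4 ≡ 38^2 = 1444 ≡ 14; 125^8 ≡ 14^2 = 196 ≡ 53; 11 = 8 + 2 + 1, so 125^11 ≡ 53·38·125 ≡ 70 (mod 143)
  → matches m = 70
Candidate B: 126^2 = 15876 ≡ 3; 126^4 ≡ 3^2 = 9; 126^8 ≡ 9^2 = 81; 11 = 8 + 2 + 1, so 126^11 ≡ 81·3·126 ≡ 16 (mod 143)

A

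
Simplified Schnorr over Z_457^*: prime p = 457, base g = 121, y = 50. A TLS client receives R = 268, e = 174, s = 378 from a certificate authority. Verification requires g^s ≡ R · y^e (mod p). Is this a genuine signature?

forged

g^s mod p:
121^2 = 14641 ≡ 17
121^4 ≡ 17^2 = 289
121^8 ≡ 289^2 = 83521 ≡ 347
121^16 ≡ 347^2 = 120409 ≡ 218
121^32 ≡ 218^2 = 47524 ≡ 453
121^64 ≡ 453^2 = 205209 ≡ 16
121^128 ≡ 16^2 = 256
121^256 ≡ 256^2 = 65536 ≡ 185
378 = 256 + 64 + 32 + 16 + 8 + 2, so 121^378 ≡ 185·16·453·218·347·17 ≡ 242 (mod 457)
R · y^e mod p:
50^2 = 2500 ≡ 215
50^4 ≡ 215^2 = 46225 ≡ 68
50^8 ≡ 68^2 = 4624 ≡ 54
50^16 ≡ 54^2 = 2916 ≡ 174
50^32 ≡ 174^2 = 30276 ≡ 114
50^64 ≡ 114^2 = 12996 ≡ 200
50^128 ≡ 200^2 = 40000 ≡ 241
174 = 128 + 32 + 8 + 4 + 2, so 50^174 ≡ 241·114·54·68·215 ≡ 218 (mod 457)
268·218 = 58424 ≡ 385 (mod 457)
242 ≠ 385; the check fails.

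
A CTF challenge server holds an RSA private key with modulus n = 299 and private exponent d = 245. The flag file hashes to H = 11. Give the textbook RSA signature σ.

20

Squares mod 299: H^1≡11, H^2≡121, H^4≡289, H^8≡100, H^16≡133, H^32≡48, H^64≡211, H^128≡269
245 = 128 + 64 + 32 + 16 + 4 + 1, so H^245 ≡ 269·211·48·133·289·11 ≡ 20 (mod 299)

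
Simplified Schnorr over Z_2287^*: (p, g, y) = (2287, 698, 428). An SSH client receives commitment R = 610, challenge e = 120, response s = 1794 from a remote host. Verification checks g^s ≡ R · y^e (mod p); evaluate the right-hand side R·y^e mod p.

1761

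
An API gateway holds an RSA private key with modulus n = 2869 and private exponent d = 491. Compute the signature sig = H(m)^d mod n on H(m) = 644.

(H(m))^2 ≡ 644^2 = 414736 ≡ 1600
(H(m))^4 ≡ 1600^2 = 2560000 ≡ 852
(H(m))^8 ≡ 852^2 = 725904 ≡ 47
(H(m))^16 ≡ 47^2 = 2209
(H(m))^32 ≡ 2209^2 = 4879681 ≡ 2381
(H(m))^64 ≡ 2381^2 = 5669161 ≡ 17
(H(m))^128 ≡ 17^2 = 289
(H(m))^256 ≡ 289^2 = 83521 ≡ 320
491 = 256 + 128 + 64 + 32 + 8 + 2 + 1, so (H(m))^491 ≡ 320·289·17·2381·47·1600·644 ≡ 1697 (mod 2869)

1697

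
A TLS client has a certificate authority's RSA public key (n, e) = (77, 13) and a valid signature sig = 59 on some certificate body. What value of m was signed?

31

sig^2 ≡ 59^2 = 3481 ≡ 16
sig^4 ≡ 16^2 = 256 ≡ 25
sig^8 ≡ 25^2 = 625 ≡ 9
13 = 8 + 4 + 1, so sig^13 ≡ 9·25·59 ≡ 31 (mod 77)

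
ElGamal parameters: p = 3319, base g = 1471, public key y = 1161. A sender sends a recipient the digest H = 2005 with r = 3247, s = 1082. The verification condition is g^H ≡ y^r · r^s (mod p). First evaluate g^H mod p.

Squares mod 3319: 1471^1≡1471, 1471^2≡3172, 1471^4≡1695, 1471^8≡2090, 1471^16≡296, 1471^32≡1322, 1471^64≡1890, 1471^128≡856, 1471^256≡2556, 1471^512≡1344, 1471^1024≡800
2005 = 1024 + 512 + 256 + 128 + 64 + 16 + 4 + 1, so 1471^2005 ≡ 800·1344·2556·856·1890·296·1695·1471 ≡ 1454 (mod 3319)

1454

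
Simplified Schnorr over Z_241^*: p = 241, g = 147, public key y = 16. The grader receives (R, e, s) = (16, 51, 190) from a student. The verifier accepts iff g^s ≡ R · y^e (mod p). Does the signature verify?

g^s mod p:
147^190 mod 241 = 225
R · y^e mod p:
16^51 mod 241 = 240
16·240 = 3840 ≡ 225 (mod 241)
225 ≡ 225 (mod 241); signature holds.

verifies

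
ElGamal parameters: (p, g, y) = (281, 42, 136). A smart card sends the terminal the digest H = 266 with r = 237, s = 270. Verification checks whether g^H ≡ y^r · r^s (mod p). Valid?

no

Left side g^H mod p:
42^2 = 1764 ≡ 78
42^4 ≡ 78^2 = 6084 ≡ 183
42^8 ≡ 183^2 = 33489 ≡ 50
42^16 ≡ 50^2 = 2500 ≡ 252
42^32 ≡ 252^2 = 63504 ≡ 279
42^64 ≡ 279^2 = 77841 ≡ 4
42^128 ≡ 4^2 = 16
42^256 ≡ 16^2 = 256
266 = 256 + 8 + 2, so 42^266 ≡ 256·50·78 ≡ 7 (mod 281)
Right side y^r · r^s mod p:
136^2 = 18496 ≡ 231
136^4 ≡ 231^2 = 53361 ≡ 252
136^8 ≡ 252^2 = 63504 ≡ 279
136^16 ≡ 279^2 = 77841 ≡ 4
136^32 ≡ 4^2 = 16
136^64 ≡ 16^2 = 256
136^128 ≡ 256^2 = 65536 ≡ 63
237 = 128 + 64 + 32 + 8 + 4 + 1, so 136^237 ≡ 63·256·16·279·252·136 ≡ 114 (mod 281)
237^2 = 56169 ≡ 250
237^4 ≡ 250^2 = 62500 ≡ 118
237^8 ≡ 118^2 = 13924 ≡ 155
237^16 ≡ 155^2 = 24025 ≡ 140
237^32 ≡ 140^2 = 19600 ≡ 211
237^64 ≡ 211^2 = 44521 ≡ 123
237^128 ≡ 123^2 = 15129 ≡ 236
237^256 ≡ 236^2 = 55696 ≡ 58
270 = 256 + 8 + 4 + 2, so 237^270 ≡ 58·155·118·250 ≡ 10 (mod 281)
114·10 = 1140 ≡ 16 (mod 281)
7 ≠ 16, so verification fails.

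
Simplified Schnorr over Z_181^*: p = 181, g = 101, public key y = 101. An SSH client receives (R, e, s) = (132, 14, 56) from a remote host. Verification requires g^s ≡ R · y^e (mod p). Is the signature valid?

g^s mod p:
101^2 = 10201 ≡ 65
101^4 ≡ 65^2 = 4225 ≡ 62
101^8 ≡ 62^2 = 3844 ≡ 43
101^16 ≡ 43^2 = 1849 ≡ 39
101^32 ≡ 39^2 = 1521 ≡ 73
56 = 32 + 16 + 8, so 101^56 ≡ 73·39·43 ≡ 65 (mod 181)
R · y^e mod p:
101^2 = 10201 ≡ 65
101^4 ≡ 65^2 = 4225 ≡ 62
101^8 ≡ 62^2 = 3844 ≡ 43
14 = 8 + 4 + 2, so 101^14 ≡ 43·62·65 ≡ 73 (mod 181)
132·73 = 9636 ≡ 43 (mod 181)
65 ≠ 43; the check fails.

invalid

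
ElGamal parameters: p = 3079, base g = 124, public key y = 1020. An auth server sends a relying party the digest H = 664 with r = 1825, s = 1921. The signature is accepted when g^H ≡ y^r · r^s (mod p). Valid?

yes

Left side g^H mod p:
124^664 mod 3079 = 2681
Right side y^r · r^s mod p:
1020^1825 mod 3079 = 1337
1825^1921 mod 3079 = 1340
1337·1340 = 1791580 ≡ 2681 (mod 3079)
2681 ≡ 2681 (mod 3079), so the signature is genuine.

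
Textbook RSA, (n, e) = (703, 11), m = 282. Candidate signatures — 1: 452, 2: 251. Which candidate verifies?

Candidate 1: 452^2 = 204304 ≡ 434; 452^4 ≡ 434^2 = 188356 ≡ 655; 452^8 ≡ 655^2 = 429025 ≡ 195; 11 = 8 + 2 + 1, so 452^11 ≡ 195·434·452 ≡ 421 (mod 703)
Candidate 2: 251^2 = 63001 ≡ 434; 251^4 ≡ 434^2 = 188356 ≡ 655; 251^8 ≡ 655^2 = 429025 ≡ 195; 11 = 8 + 2 + 1, so 251^11 ≡ 195·434·251 ≡ 282 (mod 703)
  → matches m = 282

2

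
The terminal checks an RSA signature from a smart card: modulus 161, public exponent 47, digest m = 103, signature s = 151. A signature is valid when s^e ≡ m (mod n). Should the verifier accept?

s^47 mod 161 = 58
s^47 mod 161 = 58, but m = 103.

reject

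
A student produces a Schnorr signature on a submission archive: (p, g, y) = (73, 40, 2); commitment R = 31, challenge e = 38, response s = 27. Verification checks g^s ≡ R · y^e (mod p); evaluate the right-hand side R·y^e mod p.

2^2 = 4
2^4 ≡ 4^2 = 16
2^8 ≡ 16^2 = 256 ≡ 37
2^16 ≡ 37^2 = 1369 ≡ 55
2^32 ≡ 55^2 = 3025 ≡ 32
38 = 32 + 4 + 2, so 2^38 ≡ 32·16·4 ≡ 4 (mod 73)
R · y^e ≡ 31·4 = 124 ≡ 51 (mod 73)

51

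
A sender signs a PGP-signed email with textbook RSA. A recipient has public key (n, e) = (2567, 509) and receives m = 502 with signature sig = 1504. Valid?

yes

Squares mod 2567: sig^1≡1504, sig^2≡489, sig^4≡390, sig^8≡647, sig^16≡188, sig^32≡1973, sig^64≡1157, sig^128≡1242, sig^256≡2364
509 = 256 + 128 + 64 + 32 + 16 + 8 + 4 + 1, so sig^509 ≡ 2364·1242·1157·1973·188·647·390·1504 ≡ 502 (mod 2567)
sig^509 mod 2567 = 502 matches m.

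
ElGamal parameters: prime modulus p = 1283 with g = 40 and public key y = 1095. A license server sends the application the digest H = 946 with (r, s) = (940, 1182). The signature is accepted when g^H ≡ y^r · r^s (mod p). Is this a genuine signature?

forged

Left side g^H mod p:
40^2 = 1600 ≡ 317
40^4 ≡ 317^2 = 100489 ≡ 415
40^8 ≡ 415^2 = 172225 ≡ 303
40^16 ≡ 303^2 = 91809 ≡ 716
40^32 ≡ 716^2 = 512656 ≡ 739
40^64 ≡ 739^2 = 546121 ≡ 846
40^128 ≡ 846^2 = 715716 ≡ 1085
40^256 ≡ 1085^2 = 1177225 ≡ 714
40^512 ≡ 714^2 = 509796 ≡ 445
946 = 512 + 256 + 128 + 32 + 16 + 2, so 40^946 ≡ 445·714·1085·739·716·317 ≡ 581 (mod 1283)
Right side y^r · r^s mod p:
1095^2 = 1199025 ≡ 703
1095^4 ≡ 703^2 = 494209 ≡ 254
1095^8 ≡ 254^2 = 64516 ≡ 366
1095^16 ≡ 366^2 = 133956 ≡ 524
1095^32 ≡ 524^2 = 274576 ≡ 14
1095^64 ≡ 14^2 = 196
1095^128 ≡ 196^2 = 38416 ≡ 1209
1095^256 ≡ 1209^2 = 1461681 ≡ 344
1095^512 ≡ 344^2 = 118336 ≡ 300
940 = 512 + 256 + 128 + 32 + 8 + 4, so 1095^940 ≡ 300·344·1209·14·366·254 ≡ 224 (mod 1283)
940^2 = 883600 ≡ 896
940^4 ≡ 896^2 = 802816 ≡ 941
940^8 ≡ 941^2 = 885481 ≡ 211
940^16 ≡ 211^2 = 44521 ≡ 899
940^32 ≡ 899^2 = 808201 ≡ 1194
940^64 ≡ 1194^2 = 1425636 ≡ 223
940^128 ≡ 223^2 = 49729 ≡ 975
940^256 ≡ 975^2 = 950625 ≡ 1205
940^512 ≡ 1205^2 = 1452025 ≡ 952
940^1024 ≡ 952^2 = 906304 ≡ 506
1182 = 1024 + 128 + 16 + 8 + 4 + 2, so 940^1182 ≡ 506·975·899·211·941·896 ≡ 325 (mod 1283)
224·325 = 72800 ≡ 952 (mod 1283)
581 ≠ 952, so verification fails.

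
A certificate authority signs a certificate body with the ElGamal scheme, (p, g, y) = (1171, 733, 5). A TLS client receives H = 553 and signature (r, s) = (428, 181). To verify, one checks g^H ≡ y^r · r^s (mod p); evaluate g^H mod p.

477

733^2 = 537289 ≡ 971
733^4 ≡ 971^2 = 942841 ≡ 186
733^8 ≡ 186^2 = 34596 ≡ 637
733^16 ≡ 637^2 = 405769 ≡ 603
733^32 ≡ 603^2 = 363609 ≡ 599
733^64 ≡ 599^2 = 358801 ≡ 475
733^128 ≡ 475^2 = 225625 ≡ 793
733^256 ≡ 793^2 = 628849 ≡ 22
733^512 ≡ 22^2 = 484
553 = 512 + 32 + 8 + 1, so 733^553 ≡ 484·599·637·733 ≡ 477 (mod 1171)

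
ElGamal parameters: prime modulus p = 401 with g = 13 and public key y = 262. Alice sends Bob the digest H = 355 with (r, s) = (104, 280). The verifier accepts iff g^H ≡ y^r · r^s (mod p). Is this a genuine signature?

forged

Left side g^H mod p:
Squares mod 401: 13^1≡13, 13^2≡169, 13^4≡90, 13^8≡80, 13^16≡385, 13^32≡256, 13^64≡173, 13^128≡255, 13^256≡63
355 = 256 + 64 + 32 + 2 + 1, so 13^355 ≡ 63·173·256·169·13 ≡ 119 (mod 401)
Right side y^r · r^s mod p:
Squares mod 401: 262^1≡262, 262^2≡73, 262^4≡116, 262^8≡223, 262^16≡5, 262^32≡25, 262^64≡224
104 = 64 + 32 + 8, so 262^104 ≡ 224·25·223 ≡ 86 (mod 401)
Squares mod 401: 104^1≡104, 104^2≡390, 104^4≡121, 104^8≡205, 104^16≡321, 104^32≡385, 104^64≡256, 104^128≡173, 104^256≡255
280 = 256 + 16 + 8, so 104^280 ≡ 255·321·205 ≡ 29 (mod 401)
86·29 = 2494 ≡ 88 (mod 401)
119 ≠ 88, so verification fails.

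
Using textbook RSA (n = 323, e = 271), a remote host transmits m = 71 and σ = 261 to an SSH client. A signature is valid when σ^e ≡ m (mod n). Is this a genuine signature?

genuine

σ^2 ≡ 261^2 = 68121 ≡ 291
σ^4 ≡ 291^2 = 84681 ≡ 55
σ^8 ≡ 55^2 = 3025 ≡ 118
σ^16 ≡ 118^2 = 13924 ≡ 35
σ^32 ≡ 35^2 = 1225 ≡ 256
σ^64 ≡ 256^2 = 65536 ≡ 290
σ^128 ≡ 290^2 = 84100 ≡ 120
σ^256 ≡ 120^2 = 14400 ≡ 188
271 = 256 + 8 + 4 + 2 + 1, so σ^271 ≡ 188·118·55·291·261 ≡ 71 (mod 323)
71 = m, so the signature checks out.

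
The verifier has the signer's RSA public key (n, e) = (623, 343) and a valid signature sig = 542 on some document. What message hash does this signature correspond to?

Squares mod 623: sig^1≡542, sig^2≡331, sig^4≡536, sig^8≡93, sig^16≡550, sig^32≡345, sig^64≡32, sig^128≡401, sig^256≡67
343 = 256 + 64 + 16 + 4 + 2 + 1, so sig^343 ≡ 67·32·550·536·331·542 ≡ 598 (mod 623)

598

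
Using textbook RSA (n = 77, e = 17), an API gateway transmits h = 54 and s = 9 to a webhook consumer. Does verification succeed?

s^17 mod 77 = 4
4 ≠ 54, so verification fails.

fails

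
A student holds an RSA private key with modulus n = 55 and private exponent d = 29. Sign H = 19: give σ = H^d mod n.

H^2 ≡ 19^2 = 361 ≡ 31
H^4 ≡ 31^2 = 961 ≡ 26
H^8 ≡ 26^2 = 676 ≡ 16
H^16 ≡ 16^2 = 256 ≡ 36
29 = 16 + 8 + 4 + 1, so H^29 ≡ 36·16·26·19 ≡ 29 (mod 55)

29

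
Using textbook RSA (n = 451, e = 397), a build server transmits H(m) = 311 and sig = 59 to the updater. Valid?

no

Squares mod 451: sig^1≡59, sig^2≡324, sig^4≡344, sig^8≡174, sig^16≡59, sig^32≡324, sig^64≡344, sig^128≡174, sig^256≡59
397 = 256 + 128 + 8 + 4 + 1, so sig^397 ≡ 59·174·174·344·59 ≡ 324 (mod 451)
sig^397 mod 451 = 324, but H(m) = 311.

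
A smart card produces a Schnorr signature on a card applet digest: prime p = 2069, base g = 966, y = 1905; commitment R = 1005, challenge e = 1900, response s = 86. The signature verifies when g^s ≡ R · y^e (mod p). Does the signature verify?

g^s mod p:
966^2 = 933156 ≡ 37
966^4 ≡ 37^2 = 1369
966^8 ≡ 1369^2 = 1874161 ≡ 1716
966^16 ≡ 1716^2 = 2944656 ≡ 469
966^32 ≡ 469^2 = 219961 ≡ 647
966^64 ≡ 647^2 = 418609 ≡ 671
86 = 64 + 16 + 4 + 2, so 966^86 ≡ 671·469·1369·37 ≡ 1398 (mod 2069)
R · y^e mod p:
1905^2 = 3629025 ≡ 2068
1905^4 ≡ 2068^2 = 4276624 ≡ 1
1905^8 ≡ 1^2 = 1
1905^16 ≡ 1^2 = 1
1905^32 ≡ 1^2 = 1
1905^64 ≡ 1^2 = 1
1905^128 ≡ 1^2 = 1
1905^256 ≡ 1^2 = 1
1905^512 ≡ 1^2 = 1
1905^1024 ≡ 1^2 = 1
1900 = 1024 + 512 + 256 + 64 + 32 + 8 + 4, so 1905^1900 ≡ 1·1·1·1·1·1·1 ≡ 1 (mod 2069)
1005·1 = 1005 ≡ 1005 (mod 2069)
1398 ≠ 1005; the check fails.

does not verify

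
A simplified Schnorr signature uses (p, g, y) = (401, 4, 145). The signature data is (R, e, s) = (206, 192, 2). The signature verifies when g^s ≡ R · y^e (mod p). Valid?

yes

g^s mod p:
Squares mod 401: 4^1≡4, 4^2≡16
4^2 ≡ 16 (mod 401)
R · y^e mod p:
Squares mod 401: 145^1≡145, 145^2≡173, 145^4≡255, 145^8≡63, 145^16≡360, 145^32≡77, 145^64≡315, 145^128≡178
192 = 128 + 64, so 145^192 ≡ 178·315 ≡ 331 (mod 401)
206·331 = 68186 ≡ 16 (mod 401)
16 ≡ 16 (mod 401); signature holds.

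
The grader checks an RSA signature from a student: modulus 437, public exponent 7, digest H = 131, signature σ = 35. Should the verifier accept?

σ^2 ≡ 35^2 = 1225 ≡ 351
σ^4 ≡ 351^2 = 123201 ≡ 404
7 = 4 + 2 + 1, so σ^7 ≡ 404·351·35 ≡ 131 (mod 437)
σ^7 mod 437 = 131 matches H.

accept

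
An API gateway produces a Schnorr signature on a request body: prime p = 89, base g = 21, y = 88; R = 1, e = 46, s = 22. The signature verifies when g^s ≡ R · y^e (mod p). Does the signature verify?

does not verify

g^s mod p:
Squares mod 89: 21^1≡21, 21^2≡85, 21^4≡16, 21^8≡78, 21^16≡32
22 = 16 + 4 + 2, so 21^22 ≡ 32·16·85 ≡ 88 (mod 89)
R · y^e mod p:
Squares mod 89: 88^1≡88, 88^2≡1, 88^4≡1, 88^8≡1, 88^16≡1, 88^32≡1
46 = 32 + 8 + 4 + 2, so 88^46 ≡ 1·1·1·1 ≡ 1 (mod 89)
1·1 = 1 ≡ 1 (mod 89)
88 ≠ 1; the check fails.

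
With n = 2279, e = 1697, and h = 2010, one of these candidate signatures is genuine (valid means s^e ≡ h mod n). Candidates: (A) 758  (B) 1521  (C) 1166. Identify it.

A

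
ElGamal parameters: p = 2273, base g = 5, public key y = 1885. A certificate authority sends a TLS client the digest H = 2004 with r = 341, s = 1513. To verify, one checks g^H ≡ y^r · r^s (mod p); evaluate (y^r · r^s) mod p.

874

Squares mod 2273: 1885^1≡1885, 1885^2≡526, 1885^4≡1643, 1885^8≡1398, 1885^16≡1897, 1885^32≡450, 1885^64≡203, 1885^128≡295, 1885^256≡651
341 = 256 + 64 + 16 + 4 + 1, so 1885^341 ≡ 651·203·1897·1643·1885 ≡ 1966 (mod 2273)
Squares mod 2273: 341^1≡341, 341^2≡358, 341^4≡876, 341^8≡1375, 341^16≡1762, 341^32≡1999, 341^64≡67, 341^128≡2216, 341^256≡976, 341^512≡189, 341^1024≡1626
1513 = 1024 + 256 + 128 + 64 + 32 + 8 + 1, so 341^1513 ≡ 1626·976·2216·67·1999·1375·341 ≡ 86 (mod 2273)
y^r · r^s ≡ 1966·86 = 169076 ≡ 874 (mod 2273)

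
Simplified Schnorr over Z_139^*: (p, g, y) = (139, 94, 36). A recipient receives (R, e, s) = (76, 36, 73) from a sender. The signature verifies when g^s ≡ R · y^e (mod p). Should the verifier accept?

accept

g^s mod p:
Squares mod 139: 94^1≡94, 94^2≡79, 94^4≡125, 94^8≡57, 94^16≡52, 94^32≡63, 94^64≡77
73 = 64 + 8 + 1, so 94^73 ≡ 77·57·94 ≡ 14 (mod 139)
R · y^e mod p:
Squares mod 139: 36^1≡36, 36^2≡45, 36^4≡79, 36^8≡125, 36^16≡57, 36^32≡52
36 = 32 + 4, so 36^36 ≡ 52·79 ≡ 77 (mod 139)
76·77 = 5852 ≡ 14 (mod 139)
14 ≡ 14 (mod 139); signature holds.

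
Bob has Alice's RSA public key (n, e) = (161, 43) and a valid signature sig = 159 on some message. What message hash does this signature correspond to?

103

sig^43 mod 161 = 103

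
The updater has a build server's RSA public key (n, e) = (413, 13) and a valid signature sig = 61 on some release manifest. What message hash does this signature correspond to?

404

sig^2 ≡ 61^2 = 3721 ≡ 4
sig^4 ≡ 4^2 = 16
sig^8 ≡ 16^2 = 256
13 = 8 + 4 + 1, so sig^13 ≡ 256·16·61 ≡ 404 (mod 413)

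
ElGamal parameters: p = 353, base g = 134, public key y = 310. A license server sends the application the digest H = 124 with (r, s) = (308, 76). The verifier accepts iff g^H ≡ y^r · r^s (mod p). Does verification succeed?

Left side g^H mod p:
Squares mod 353: 134^1≡134, 134^2≡306, 134^4≡91, 134^8≡162, 134^16≡122, 134^32≡58, 134^64≡187
124 = 64 + 32 + 16 + 8 + 4, so 134^124 ≡ 187·58·122·162·91 ≡ 8 (mod 353)
Right side y^r · r^s mod p:
Squares mod 353: 310^1≡310, 310^2≡84, 310^4≡349, 310^8≡16, 310^16≡256, 310^32≡231, 310^64≡58, 310^128≡187, 310^256≡22
308 = 256 + 32 + 16 + 4, so 310^308 ≡ 22·231·256·349 ≡ 311 (mod 353)
Squares mod 353: 308^1≡308, 308^2≡260, 308^4≡177, 308^8≡265, 308^16≡331, 308^32≡131, 308^64≡217
76 = 64 + 8 + 4, so 308^76 ≡ 217·265·177 ≡ 336 (mod 353)
311·336 = 104496 ≡ 8 (mod 353)
8 ≡ 8 (mod 353), so the signature is genuine.

passes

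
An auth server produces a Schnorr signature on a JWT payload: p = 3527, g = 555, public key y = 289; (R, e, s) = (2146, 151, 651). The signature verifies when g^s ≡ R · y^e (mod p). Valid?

g^s mod p:
555^2 = 308025 ≡ 1176
555^4 ≡ 1176^2 = 1382976 ≡ 392
555^8 ≡ 392^2 = 153664 ≡ 2003
555^16 ≡ 2003^2 = 4012009 ≡ 1810
555^32 ≡ 1810^2 = 3276100 ≡ 3044
555^64 ≡ 3044^2 = 9265936 ≡ 507
555^128 ≡ 507^2 = 257049 ≡ 3105
555^256 ≡ 3105^2 = 9641025 ≡ 1734
555^512 ≡ 1734^2 = 3006756 ≡ 1752
651 = 512 + 128 + 8 + 2 + 1, so 555^651 ≡ 1752·3105·2003·1176·555 ≡ 2506 (mod 3527)
R · y^e mod p:
289^2 = 83521 ≡ 2400
289^4 ≡ 2400^2 = 5760000 ≡ 409
289^8 ≡ 409^2 = 167281 ≡ 1512
289^16 ≡ 1512^2 = 2286144 ≡ 648
289^32 ≡ 648^2 = 419904 ≡ 191
289^64 ≡ 191^2 = 36481 ≡ 1211
289^128 ≡ 1211^2 = 1466521 ≡ 2816
151 = 128 + 16 + 4 + 2 + 1, so 289^151 ≡ 2816·648·409·2400·289 ≡ 3114 (mod 3527)
2146·3114 = 6682644 ≡ 2506 (mod 3527)
2506 ≡ 2506 (mod 3527); signature holds.

yes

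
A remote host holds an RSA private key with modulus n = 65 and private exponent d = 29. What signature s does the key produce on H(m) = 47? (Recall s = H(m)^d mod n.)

Squares mod 65: (H(m))^1≡47, (H(m))^2≡64, (H(m))^4≡1, (H(m))^8≡1, (H(m))^16≡1
29 = 16 + 8 + 4 + 1, so (H(m))^29 ≡ 1·1·1·47 ≡ 47 (mod 65)

47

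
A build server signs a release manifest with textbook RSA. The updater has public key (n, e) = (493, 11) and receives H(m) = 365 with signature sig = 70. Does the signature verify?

verifies

sig^2 ≡ 70^2 = 4900 ≡ 463
sig^4 ≡ 463^2 = 214369 ≡ 407
sig^8 ≡ 407^2 = 165649 ≡ 1
11 = 8 + 2 + 1, so sig^11 ≡ 1·463·70 ≡ 365 (mod 493)
365 = H(m), so the signature checks out.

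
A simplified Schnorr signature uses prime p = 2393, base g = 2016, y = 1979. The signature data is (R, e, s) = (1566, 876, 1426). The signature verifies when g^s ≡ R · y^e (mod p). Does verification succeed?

g^s mod p:
2016^2 = 4064256 ≡ 942
2016^4 ≡ 942^2 = 887364 ≡ 1954
2016^8 ≡ 1954^2 = 3818116 ≡ 1281
2016^16 ≡ 1281^2 = 1640961 ≡ 1756
2016^32 ≡ 1756^2 = 3083536 ≡ 1352
2016^64 ≡ 1352^2 = 1827904 ≡ 2045
2016^128 ≡ 2045^2 = 4182025 ≡ 1454
2016^256 ≡ 1454^2 = 2114116 ≡ 1097
2016^512 ≡ 1097^2 = 1203409 ≡ 2123
2016^1024 ≡ 2123^2 = 4507129 ≡ 1110
1426 = 1024 + 256 + 128 + 16 + 2, so 2016^1426 ≡ 1110·1097·1454·1756·942 ≡ 404 (mod 2393)
R · y^e mod p:
1979^2 = 3916441 ≡ 1493
1979^4 ≡ 1493^2 = 2229049 ≡ 1166
1979^8 ≡ 1166^2 = 1359556 ≡ 332
1979^16 ≡ 332^2 = 110224 ≡ 146
1979^32 ≡ 146^2 = 21316 ≡ 2172
1979^64 ≡ 2172^2 = 4717584 ≡ 981
1979^128 ≡ 981^2 = 962361 ≡ 375
1979^256 ≡ 375^2 = 140625 ≡ 1831
1979^512 ≡ 1831^2 = 3352561 ≡ 2361
876 = 512 + 256 + 64 + 32 + 8 + 4, so 1979^876 ≡ 2361·1831·981·2172·332·1166 ≡ 95 (mod 2393)
1566·95 = 148770 ≡ 404 (mod 2393)
404 ≡ 404 (mod 2393); signature holds.

passes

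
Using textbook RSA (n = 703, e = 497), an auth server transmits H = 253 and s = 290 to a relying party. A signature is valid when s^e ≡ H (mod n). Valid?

Squares mod 703: s^1≡290, s^2≡443, s^4≡112, s^8≡593, s^16≡149, s^32≡408, s^64≡556, s^128≡519, s^256≡112
497 = 256 + 128 + 64 + 32 + 16 + 1, so s^497 ≡ 112·519·556·408·149·290 ≡ 253 (mod 703)
s^497 mod 703 = 253 matches H.

yes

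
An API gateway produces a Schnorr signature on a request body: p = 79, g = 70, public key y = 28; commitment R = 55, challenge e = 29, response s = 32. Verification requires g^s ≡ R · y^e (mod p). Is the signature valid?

g^s mod p:
70^2 = 4900 ≡ 2
70^4 ≡ 2^2 = 4
70^8 ≡ 4^2 = 16
70^16 ≡ 16^2 = 256 ≡ 19
70^32 ≡ 19^2 = 361 ≡ 45
R · y^e mod p:
28^2 = 784 ≡ 73
28^4 ≡ 73^2 = 5329 ≡ 36
28^8 ≡ 36^2 = 1296 ≡ 32
28^16 ≡ 32^2 = 1024 ≡ 76
29 = 16 + 8 + 4 + 1, so 28^29 ≡ 76·32·36·28 ≡ 7 (mod 79)
55·7 = 385 ≡ 69 (mod 79)
45 ≠ 69; the check fails.

invalid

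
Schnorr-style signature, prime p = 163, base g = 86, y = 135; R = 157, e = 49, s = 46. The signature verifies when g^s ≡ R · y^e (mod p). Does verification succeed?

g^s mod p:
86^2 = 7396 ≡ 61
86^4 ≡ 61^2 = 3721 ≡ 135
86^8 ≡ 135^2 = 18225 ≡ 132
86^16 ≡ 132^2 = 17424 ≡ 146
86^32 ≡ 146^2 = 21316 ≡ 126
46 = 32 + 8 + 4 + 2, so 86^46 ≡ 126·132·135·61 ≡ 21 (mod 163)
R · y^e mod p:
135^2 = 18225 ≡ 132
135^4 ≡ 132^2 = 17424 ≡ 146
135^8 ≡ 146^2 = 21316 ≡ 126
135^16 ≡ 126^2 = 15876 ≡ 65
135^32 ≡ 65^2 = 4225 ≡ 150
49 = 32 + 16 + 1, so 135^49 ≡ 150·65·135 ≡ 25 (mod 163)
157·25 = 3925 ≡ 13 (mod 163)
21 ≠ 13; the check fails.

fails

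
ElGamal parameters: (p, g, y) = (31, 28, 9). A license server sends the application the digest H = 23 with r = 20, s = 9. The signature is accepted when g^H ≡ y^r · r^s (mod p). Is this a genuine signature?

Left side g^H mod p:
Squares mod 31: 28^1≡28, 28^2≡9, 28^4≡19, 28^8≡20, 28^16≡28
23 = 16 + 4 + 2 + 1, so 28^23 ≡ 28·19·9·28 ≡ 20 (mod 31)
Right side y^r · r^s mod p:
Squares mod 31: 9^1≡9, 9^2≡19, 9^4≡20, 9^8≡28, 9^16≡9
20 = 16 + 4, so 9^20 ≡ 9·20 ≡ 25 (mod 31)
Squares mod 31: 20^1≡20, 20^2≡28, 20^4≡9, 20^8≡19
9 = 8 + 1, so 20^9 ≡ 19·20 ≡ 8 (mod 31)
25·8 = 200 ≡ 14 (mod 31)
20 ≠ 14, so verification fails.

forged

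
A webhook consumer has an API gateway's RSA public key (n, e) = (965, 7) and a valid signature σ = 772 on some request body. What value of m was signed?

σ^2 ≡ 772^2 = 595984 ≡ 579
σ^4 ≡ 579^2 = 335241 ≡ 386
7 = 4 + 2 + 1, so σ^7 ≡ 386·579·772 ≡ 193 (mod 965)

193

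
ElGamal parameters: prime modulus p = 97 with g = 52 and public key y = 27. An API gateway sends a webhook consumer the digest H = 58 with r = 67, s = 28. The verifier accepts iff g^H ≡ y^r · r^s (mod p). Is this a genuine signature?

Left side g^H mod p:
52^2 = 2704 ≡ 85
52^4 ≡ 85^2 = 7225 ≡ 47
52^8 ≡ 47^2 = 2209 ≡ 75
52^16 ≡ 75^2 = 5625 ≡ 96
52^32 ≡ 96^2 = 9216 ≡ 1
58 = 32 + 16 + 8 + 2, so 52^58 ≡ 1·96·75·85 ≡ 27 (mod 97)
Right side y^r · r^s mod p:
27^2 = 729 ≡ 50
27^4 ≡ 50^2 = 2500 ≡ 75
27^8 ≡ 75^2 = 5625 ≡ 96
27^16 ≡ 96^2 = 9216 ≡ 1
27^32 ≡ 1^2 = 1
27^64 ≡ 1^2 = 1
67 = 64 + 2 + 1, so 27^67 ≡ 1·50·27 ≡ 89 (mod 97)
67^2 = 4489 ≡ 27
67^4 ≡ 27^2 = 729 ≡ 50
67^8 ≡ 50^2 = 2500 ≡ 75
67^16 ≡ 75^2 = 5625 ≡ 96
28 = 16 + 8 + 4, so 67^28 ≡ 96·75·50 ≡ 33 (mod 97)
89·33 = 2937 ≡ 27 (mod 97)
27 ≡ 27 (mod 97), so the signature is genuine.

genuine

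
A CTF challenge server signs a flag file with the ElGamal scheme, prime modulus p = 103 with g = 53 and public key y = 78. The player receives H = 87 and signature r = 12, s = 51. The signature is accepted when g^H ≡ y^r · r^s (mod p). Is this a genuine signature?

Left side g^H mod p:
53^2 = 2809 ≡ 28
53^4 ≡ 28^2 = 784 ≡ 63
53^8 ≡ 63^2 = 3969 ≡ 55
53^16 ≡ 55^2 = 3025 ≡ 38
53^32 ≡ 38^2 = 1444 ≡ 2
53^64 ≡ 2^2 = 4
87 = 64 + 16 + 4 + 2 + 1, so 53^87 ≡ 4·38·63·28·53 ≡ 80 (mod 103)
Right side y^r · r^s mod p:
78^2 = 6084 ≡ 7
78^4 ≡ 7^2 = 49
78^8 ≡ 49^2 = 2401 ≡ 32
12 = 8 + 4, so 78^12 ≡ 32·49 ≡ 23 (mod 103)
12^2 = 144 ≡ 41
12^4 ≡ 41^2 = 1681 ≡ 33
12^8 ≡ 33^2 = 1089 ≡ 59
12^16 ≡ 59^2 = 3481 ≡ 82
12^32 ≡ 82^2 = 6724 ≡ 29
51 = 32 + 16 + 2 + 1, so 12^51 ≡ 29·82·41·12 ≡ 102 (mod 103)
23·102 = 2346 ≡ 80 (mod 103)
80 ≡ 80 (mod 103), so the signature is genuine.

genuine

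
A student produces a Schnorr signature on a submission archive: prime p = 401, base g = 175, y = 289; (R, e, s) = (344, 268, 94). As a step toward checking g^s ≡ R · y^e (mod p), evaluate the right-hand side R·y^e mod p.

4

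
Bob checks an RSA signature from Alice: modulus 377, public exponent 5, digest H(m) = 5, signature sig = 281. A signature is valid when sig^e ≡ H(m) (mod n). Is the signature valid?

sig^2 ≡ 281^2 = 78961 ≡ 168
sig^4 ≡ 168^2 = 28224 ≡ 326
5 = 4 + 1, so sig^5 ≡ 326·281 ≡ 372 (mod 377)
sig^5 mod 377 = 372, but H(m) = 5.

invalid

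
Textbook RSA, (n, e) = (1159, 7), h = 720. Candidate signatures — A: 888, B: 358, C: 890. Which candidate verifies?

Candidate A: Squares mod 1159: 888^1≡888, 888^2≡424, 888^4≡131; 7 = 4 + 2 + 1, so 888^7 ≡ 131·424·888 ≡ 668 (mod 1159)
Candidate B: Squares mod 1159: 358^1≡358, 358^2≡674, 358^4≡1107; 7 = 4 + 2 + 1, so 358^7 ≡ 1107·674·358 ≡ 150 (mod 1159)
Candidate C: Squares mod 1159: 890^1≡890, 890^2≡503, 890^4≡347; 7 = 4 + 2 + 1, so 890^7 ≡ 347·503·890 ≡ 720 (mod 1159)
  → matches h = 720

C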